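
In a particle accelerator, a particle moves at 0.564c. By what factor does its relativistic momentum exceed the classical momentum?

p_rel = γmv, p_class = mv
Ratio = γ = 1/√(1 - 0.564²)
= 1/√(0.681904) = 1.211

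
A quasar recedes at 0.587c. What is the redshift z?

β = 0.587
(1+β)/(1-β) = 1.587/0.413 = 3.8426
√(3.8426) = 1.9603
z = 1.9603 - 1 = 0.9603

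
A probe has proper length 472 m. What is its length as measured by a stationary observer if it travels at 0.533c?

Proper length L₀ = 472 m
γ = 1/√(1 - 0.533²) = 1.1819
L = L₀/γ = 472/1.1819 = 399.4 m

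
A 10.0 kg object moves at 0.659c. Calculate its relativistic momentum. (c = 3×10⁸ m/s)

γ = 1/√(1 - 0.659²) = 1.3295
v = 0.659 × 3×10⁸ = 1.977×10⁸ m/s
p = γmv = 1.3295 × 10.0 × 1.977×10⁸ = 2.628×10⁹ kg·m/s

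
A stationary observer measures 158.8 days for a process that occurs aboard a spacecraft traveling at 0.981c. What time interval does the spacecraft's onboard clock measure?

Dilated time Δt = 158.8 days
γ = 1/√(1 - 0.981²) = 5.154
Δt₀ = Δt/γ = 158.8/5.154 = 30.81 days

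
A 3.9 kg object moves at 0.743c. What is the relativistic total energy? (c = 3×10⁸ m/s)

γ = 1/√(1 - 0.743²) = 1.494
mc² = 3.9 × (3×10⁸)² = 3.510×10¹⁷ J
E = γmc² = 1.494 × 3.510×10¹⁷ = 5.244×10¹⁷ J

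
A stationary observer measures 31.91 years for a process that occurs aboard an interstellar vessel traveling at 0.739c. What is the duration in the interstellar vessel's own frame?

Dilated time Δt = 31.91 years
γ = 1/√(1 - 0.739²) = 1.484
Δt₀ = Δt/γ = 31.91/1.484 = 21.50 years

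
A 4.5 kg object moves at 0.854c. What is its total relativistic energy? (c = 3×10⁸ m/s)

γ = 1/√(1 - 0.854²) = 1.922
mc² = 4.5 × (3×10⁸)² = 4.050×10¹⁷ J
E = γmc² = 1.922 × 4.050×10¹⁷ = 7.784×10¹⁷ J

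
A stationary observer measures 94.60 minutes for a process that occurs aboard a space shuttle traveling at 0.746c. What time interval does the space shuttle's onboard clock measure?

Dilated time Δt = 94.60 minutes
γ = 1/√(1 - 0.746²) = 1.5016
Δt₀ = Δt/γ = 94.60/1.5016 = 63.00 minutes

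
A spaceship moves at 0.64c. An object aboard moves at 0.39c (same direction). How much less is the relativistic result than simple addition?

Classical: u' + v = 0.39 + 0.64 = 1.03c
Relativistic: u = (0.39 + 0.64)/(1 + 0.2496) = 1.03/1.2496 = 0.8243c
Difference: 1.03 - 0.8243 = 0.2057c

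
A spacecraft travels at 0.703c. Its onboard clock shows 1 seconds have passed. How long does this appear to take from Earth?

Proper time Δt₀ = 1 seconds
γ = 1/√(1 - 0.703²) = 1.406
Δt = γΔt₀ = 1.406 × 1 = 1.406 seconds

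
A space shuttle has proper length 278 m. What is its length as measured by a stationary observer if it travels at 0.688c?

Proper length L₀ = 278 m
γ = 1/√(1 - 0.688²) = 1.378
L = L₀/γ = 278/1.378 = 201.7 m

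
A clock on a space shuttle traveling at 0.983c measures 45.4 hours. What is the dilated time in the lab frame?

Proper time Δt₀ = 45.4 hours
γ = 1/√(1 - 0.983²) = 5.4465
Δt = γΔt₀ = 5.4465 × 45.4 = 247.3 hours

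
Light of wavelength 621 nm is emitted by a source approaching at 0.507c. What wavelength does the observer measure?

β = 0.507
Wavelength Doppler factor = √(0.493/1.507) = √(0.32714) = 0.5720
λ_obs = 621 × 0.5720 = 355.2 nm (blueshift)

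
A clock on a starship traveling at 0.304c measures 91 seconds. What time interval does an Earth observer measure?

Proper time Δt₀ = 91 seconds
γ = 1/√(1 - 0.304²) = 1.0497
Δt = γΔt₀ = 1.0497 × 91 = 95.52 seconds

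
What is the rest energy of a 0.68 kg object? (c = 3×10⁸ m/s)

c² = (3×10⁸)² = 9.000×10¹⁶ m²/s²
E₀ = mc² = 0.68 × 9.000×10¹⁶ = 6.120×10¹⁶ J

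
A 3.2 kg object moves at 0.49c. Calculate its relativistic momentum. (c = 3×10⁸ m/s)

γ = 1/√(1 - 0.49²) = 1.1472
v = 0.49 × 3×10⁸ = 1.470×10⁸ m/s
p = γmv = 1.1472 × 3.2 × 1.470×10⁸ = 5.396×10⁸ kg·m/s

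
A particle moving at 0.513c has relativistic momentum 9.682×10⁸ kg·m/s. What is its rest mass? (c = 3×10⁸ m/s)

γ = 1/√(1 - 0.513²) = 1.165
v = 0.513 × 3×10⁸ = 1.539×10⁸ m/s
m = p/(γv) = 9.682×10⁸/(1.165 × 1.539×10⁸) = 5.400 kg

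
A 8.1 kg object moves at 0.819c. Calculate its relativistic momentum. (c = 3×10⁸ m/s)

γ = 1/√(1 - 0.819²) = 1.7428
v = 0.819 × 3×10⁸ = 2.457×10⁸ m/s
p = γmv = 1.7428 × 8.1 × 2.457×10⁸ = 3.468×10⁹ kg·m/s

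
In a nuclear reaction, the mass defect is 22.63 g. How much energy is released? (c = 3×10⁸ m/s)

Convert mass defect: Δm = 22.63 g = 0.02263 kg
E = Δm·c² = 0.02263 × (3×10⁸)²
= 0.02263 × 9×10¹⁶ = 2.037×10¹⁵ J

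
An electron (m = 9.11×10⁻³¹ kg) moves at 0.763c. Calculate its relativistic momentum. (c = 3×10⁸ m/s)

γ = 1/√(1 - 0.763²) = 1.547
v = 0.763 × 3×10⁸ = 2.289×10⁸ m/s
p = γmv = 1.547 × 9.11×10⁻³¹ × 2.289×10⁸ = 3.226×10⁻²² kg·m/s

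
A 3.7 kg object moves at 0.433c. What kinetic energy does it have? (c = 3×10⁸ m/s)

γ = 1/√(1 - 0.433²) = 1.1094
γ - 1 = 0.1094
KE = (γ-1)mc² = 0.1094 × 3.7 × (3×10⁸)² = 3.643×10¹⁶ J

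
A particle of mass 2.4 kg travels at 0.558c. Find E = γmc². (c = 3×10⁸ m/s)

γ = 1/√(1 - 0.558²) = 1.205
mc² = 2.4 × (3×10⁸)² = 2.160×10¹⁷ J
E = γmc² = 1.205 × 2.160×10¹⁷ = 2.603×10¹⁷ J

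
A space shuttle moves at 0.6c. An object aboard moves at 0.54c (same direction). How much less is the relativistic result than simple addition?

Classical: u' + v = 0.54 + 0.6 = 1.14c
Relativistic: u = (0.54 + 0.6)/(1 + 0.324) = 1.14/1.324 = 0.8610c
Difference: 1.14 - 0.8610 = 0.2790c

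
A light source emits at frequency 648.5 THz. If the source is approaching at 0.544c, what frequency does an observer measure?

β = v/c = 0.544
(1+β)/(1-β) = 1.544/0.456 = 3.386
Doppler factor = √(3.386) = 1.840
f_obs = 648.5 × 1.840 = 1193 THz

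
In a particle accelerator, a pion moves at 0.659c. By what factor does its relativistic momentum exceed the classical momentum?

p_rel = γmv, p_class = mv
Ratio = γ = 1/√(1 - 0.659²)
= 1/√(0.565719) = 1.330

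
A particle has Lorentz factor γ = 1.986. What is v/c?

From γ = 1/√(1 - v²/c²):
1/γ² = 1/1.986² = 0.2535
v²/c² = 1 - 0.2535 = 0.7465
v/c = √(0.7465) = 0.8640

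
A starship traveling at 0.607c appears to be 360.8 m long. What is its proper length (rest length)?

Contracted length L = 360.8 m
γ = 1/√(1 - 0.607²) = 1.2583
L₀ = γL = 1.2583 × 360.8 = 454.0 m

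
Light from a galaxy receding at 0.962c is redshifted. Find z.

β = 0.962
(1+β)/(1-β) = 1.962/0.038 = 51.632
√(51.632) = 7.186
z = 7.186 - 1 = 6.186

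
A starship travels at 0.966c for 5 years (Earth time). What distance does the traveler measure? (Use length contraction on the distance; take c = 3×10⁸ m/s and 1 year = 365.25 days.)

Earth distance: d = v × t = 0.966c × 5 yr = 4.573×10¹⁶ m
γ = 3.868
d' = d/γ = 4.573×10¹⁶/3.868 = 1.182×10¹⁶ m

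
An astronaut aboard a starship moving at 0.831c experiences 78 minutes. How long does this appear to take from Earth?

Proper time Δt₀ = 78 minutes
γ = 1/√(1 - 0.831²) = 1.798
Δt = γΔt₀ = 1.798 × 78 = 140.2 minutes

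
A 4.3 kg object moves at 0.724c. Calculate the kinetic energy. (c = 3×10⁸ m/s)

γ = 1/√(1 - 0.724²) = 1.4497
γ - 1 = 0.4497
KE = (γ-1)mc² = 0.4497 × 4.3 × (3×10⁸)² = 1.740×10¹⁷ J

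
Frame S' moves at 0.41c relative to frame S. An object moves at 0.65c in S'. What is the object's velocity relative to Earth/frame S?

u = (u' + v)/(1 + u'v/c²)
Numerator: 0.65 + 0.41 = 1.06
Denominator: 1 + 0.2665 = 1.2665
u = 1.06/1.2665 = 0.8370c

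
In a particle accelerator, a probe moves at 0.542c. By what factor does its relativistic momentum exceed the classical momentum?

p_rel = γmv, p_class = mv
Ratio = γ = 1/√(1 - 0.542²)
= 1/√(0.706236) = 1.190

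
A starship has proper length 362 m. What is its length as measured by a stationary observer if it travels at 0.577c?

Proper length L₀ = 362 m
γ = 1/√(1 - 0.577²) = 1.2244
L = L₀/γ = 362/1.2244 = 295.7 m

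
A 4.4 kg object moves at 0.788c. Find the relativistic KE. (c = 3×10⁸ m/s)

γ = 1/√(1 - 0.788²) = 1.6242
γ - 1 = 0.6242
KE = (γ-1)mc² = 0.6242 × 4.4 × (3×10⁸)² = 2.472×10¹⁷ J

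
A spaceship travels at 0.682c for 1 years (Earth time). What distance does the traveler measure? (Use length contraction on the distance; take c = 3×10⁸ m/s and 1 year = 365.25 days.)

Earth distance: d = v × t = 0.682c × 1 yr = 6.4567×10¹⁵ m
γ = 1.3673
d' = d/γ = 6.4567×10¹⁵/1.3673 = 4.722×10¹⁵ m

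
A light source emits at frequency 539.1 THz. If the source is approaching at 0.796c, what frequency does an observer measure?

β = v/c = 0.796
(1+β)/(1-β) = 1.796/0.204 = 8.804
Doppler factor = √(8.804) = 2.967
f_obs = 539.1 × 2.967 = 1600 THz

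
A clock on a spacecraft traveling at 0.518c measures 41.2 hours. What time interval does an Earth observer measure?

Proper time Δt₀ = 41.2 hours
γ = 1/√(1 - 0.518²) = 1.1691
Δt = γΔt₀ = 1.1691 × 41.2 = 48.17 hours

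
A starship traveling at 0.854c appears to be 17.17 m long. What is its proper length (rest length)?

Contracted length L = 17.17 m
γ = 1/√(1 - 0.854²) = 1.922
L₀ = γL = 1.922 × 17.17 = 33.00 m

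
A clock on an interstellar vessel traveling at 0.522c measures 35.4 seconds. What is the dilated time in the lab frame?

Proper time Δt₀ = 35.4 seconds
γ = 1/√(1 - 0.522²) = 1.1724
Δt = γΔt₀ = 1.1724 × 35.4 = 41.50 seconds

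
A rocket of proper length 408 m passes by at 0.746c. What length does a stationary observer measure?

Proper length L₀ = 408 m
γ = 1/√(1 - 0.746²) = 1.5016
L = L₀/γ = 408/1.5016 = 271.7 m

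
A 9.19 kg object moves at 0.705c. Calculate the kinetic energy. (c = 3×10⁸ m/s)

γ = 1/√(1 - 0.705²) = 1.410
γ - 1 = 0.4100
KE = (γ-1)mc² = 0.4100 × 9.19 × (3×10⁸)² = 3.391×10¹⁷ J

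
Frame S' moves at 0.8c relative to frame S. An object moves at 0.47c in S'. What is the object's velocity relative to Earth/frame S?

u = (u' + v)/(1 + u'v/c²)
Numerator: 0.47 + 0.8 = 1.27
Denominator: 1 + 0.376 = 1.376
u = 1.27/1.376 = 0.9230c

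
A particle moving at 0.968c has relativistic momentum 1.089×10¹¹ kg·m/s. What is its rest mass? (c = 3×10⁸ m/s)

γ = 1/√(1 - 0.968²) = 3.9849
v = 0.968 × 3×10⁸ = 2.904×10⁸ m/s
m = p/(γv) = 1.089×10¹¹/(3.9849 × 2.904×10⁸) = 94.11 kg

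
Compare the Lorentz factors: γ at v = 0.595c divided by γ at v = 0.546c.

γ₁ = 1/√(1 - 0.595²) = 1.244
γ₂ = 1/√(1 - 0.546²) = 1.194
γ₁/γ₂ = 1.244/1.194 = 1.042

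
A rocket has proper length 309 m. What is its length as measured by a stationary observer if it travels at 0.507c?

Proper length L₀ = 309 m
γ = 1/√(1 - 0.507²) = 1.1602
L = L₀/γ = 309/1.1602 = 266.3 m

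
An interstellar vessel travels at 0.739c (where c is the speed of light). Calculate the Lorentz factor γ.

v/c = 0.739, so (v/c)² = 0.546121
1 - (v/c)² = 0.453879
γ = 1/√(0.453879) = 1.484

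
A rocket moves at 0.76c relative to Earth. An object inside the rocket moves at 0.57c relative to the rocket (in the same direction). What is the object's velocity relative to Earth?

u = (u' + v)/(1 + u'v/c²)
Numerator: 0.57 + 0.76 = 1.33
Denominator: 1 + 0.4332 = 1.4332
u = 1.33/1.4332 = 0.9280c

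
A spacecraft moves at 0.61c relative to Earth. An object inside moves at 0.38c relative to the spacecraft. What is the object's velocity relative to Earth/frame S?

u = (u' + v)/(1 + u'v/c²)
Numerator: 0.38 + 0.61 = 0.99
Denominator: 1 + 0.2318 = 1.2318
u = 0.99/1.2318 = 0.8037c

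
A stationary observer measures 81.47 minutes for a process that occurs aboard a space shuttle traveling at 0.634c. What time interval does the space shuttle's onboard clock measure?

Dilated time Δt = 81.47 minutes
γ = 1/√(1 - 0.634²) = 1.2931
Δt₀ = Δt/γ = 81.47/1.2931 = 63.00 minutes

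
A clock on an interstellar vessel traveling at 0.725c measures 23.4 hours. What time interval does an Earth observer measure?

Proper time Δt₀ = 23.4 hours
γ = 1/√(1 - 0.725²) = 1.4519
Δt = γΔt₀ = 1.4519 × 23.4 = 33.97 hours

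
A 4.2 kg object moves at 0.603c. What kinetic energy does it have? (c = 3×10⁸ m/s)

γ = 1/√(1 - 0.603²) = 1.25354
γ - 1 = 0.25354
KE = (γ-1)mc² = 0.25354 × 4.2 × (3×10⁸)² = 9.584×10¹⁶ J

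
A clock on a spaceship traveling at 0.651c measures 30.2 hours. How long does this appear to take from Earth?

Proper time Δt₀ = 30.2 hours
γ = 1/√(1 - 0.651²) = 1.3174
Δt = γΔt₀ = 1.3174 × 30.2 = 39.79 hours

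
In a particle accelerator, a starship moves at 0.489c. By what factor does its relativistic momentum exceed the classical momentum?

p_rel = γmv, p_class = mv
Ratio = γ = 1/√(1 - 0.489²)
= 1/√(0.760879) = 1.146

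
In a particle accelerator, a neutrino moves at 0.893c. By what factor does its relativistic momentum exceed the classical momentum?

p_rel = γmv, p_class = mv
Ratio = γ = 1/√(1 - 0.893²)
= 1/√(0.202551) = 2.222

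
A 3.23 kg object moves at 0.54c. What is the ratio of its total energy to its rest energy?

E = γmc², E₀ = mc²
E/E₀ = γ = 1/√(1 - 0.54²) = 1.188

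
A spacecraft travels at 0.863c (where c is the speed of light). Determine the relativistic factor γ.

v/c = 0.863, so (v/c)² = 0.744769
1 - (v/c)² = 0.255231
γ = 1/√(0.255231) = 1.979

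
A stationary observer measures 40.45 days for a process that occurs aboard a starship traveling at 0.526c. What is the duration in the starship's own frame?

Dilated time Δt = 40.45 days
γ = 1/√(1 - 0.526²) = 1.176
Δt₀ = Δt/γ = 40.45/1.176 = 34.40 days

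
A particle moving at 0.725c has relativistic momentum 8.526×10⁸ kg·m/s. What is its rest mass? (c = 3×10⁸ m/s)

γ = 1/√(1 - 0.725²) = 1.452
v = 0.725 × 3×10⁸ = 2.175×10⁸ m/s
m = p/(γv) = 8.526×10⁸/(1.452 × 2.175×10⁸) = 2.700 kg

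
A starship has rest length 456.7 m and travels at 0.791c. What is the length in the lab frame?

Proper length L₀ = 456.7 m
γ = 1/√(1 - 0.791²) = 1.6345
L = L₀/γ = 456.7/1.6345 = 279.4 m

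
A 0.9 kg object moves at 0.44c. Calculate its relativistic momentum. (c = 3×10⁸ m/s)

γ = 1/√(1 - 0.44²) = 1.114
v = 0.44 × 3×10⁸ = 1.320×10⁸ m/s
p = γmv = 1.114 × 0.9 × 1.320×10⁸ = 1.323×10⁸ kg·m/s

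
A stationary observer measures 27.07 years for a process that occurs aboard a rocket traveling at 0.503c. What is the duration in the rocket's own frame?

Dilated time Δt = 27.07 years
γ = 1/√(1 - 0.503²) = 1.157
Δt₀ = Δt/γ = 27.07/1.157 = 23.40 years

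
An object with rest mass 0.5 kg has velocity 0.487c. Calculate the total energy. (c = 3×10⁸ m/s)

γ = 1/√(1 - 0.487²) = 1.1449
mc² = 0.5 × (3×10⁸)² = 4.500×10¹⁶ J
E = γmc² = 1.1449 × 4.500×10¹⁶ = 5.152×10¹⁶ J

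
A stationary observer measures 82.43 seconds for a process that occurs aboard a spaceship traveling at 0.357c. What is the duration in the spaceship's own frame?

Dilated time Δt = 82.43 seconds
γ = 1/√(1 - 0.357²) = 1.0705
Δt₀ = Δt/γ = 82.43/1.0705 = 77.00 seconds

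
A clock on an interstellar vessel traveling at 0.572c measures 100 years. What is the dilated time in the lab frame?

Proper time Δt₀ = 100 years
γ = 1/√(1 - 0.572²) = 1.219
Δt = γΔt₀ = 1.219 × 100 = 121.9 years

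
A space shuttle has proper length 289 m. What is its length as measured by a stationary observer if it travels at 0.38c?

Proper length L₀ = 289 m
γ = 1/√(1 - 0.38²) = 1.081
L = L₀/γ = 289/1.081 = 267.3 m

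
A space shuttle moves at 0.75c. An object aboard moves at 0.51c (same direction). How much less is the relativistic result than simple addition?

Classical: u' + v = 0.51 + 0.75 = 1.26c
Relativistic: u = (0.51 + 0.75)/(1 + 0.3825) = 1.26/1.3825 = 0.9114c
Difference: 1.26 - 0.9114 = 0.3486c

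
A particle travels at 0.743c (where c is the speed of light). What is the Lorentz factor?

v/c = 0.743, so (v/c)² = 0.552049
1 - (v/c)² = 0.447951
γ = 1/√(0.447951) = 1.494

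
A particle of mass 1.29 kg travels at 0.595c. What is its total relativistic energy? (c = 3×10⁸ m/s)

γ = 1/√(1 - 0.595²) = 1.2442
mc² = 1.29 × (3×10⁸)² = 1.161×10¹⁷ J
E = γmc² = 1.2442 × 1.161×10¹⁷ = 1.445×10¹⁷ J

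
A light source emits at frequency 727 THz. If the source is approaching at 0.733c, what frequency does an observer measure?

β = v/c = 0.733
(1+β)/(1-β) = 1.733/0.267 = 6.491
Doppler factor = √(6.491) = 2.548
f_obs = 727 × 2.548 = 1852 THz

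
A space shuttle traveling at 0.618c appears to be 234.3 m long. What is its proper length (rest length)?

Contracted length L = 234.3 m
γ = 1/√(1 - 0.618²) = 1.272
L₀ = γL = 1.272 × 234.3 = 298.0 m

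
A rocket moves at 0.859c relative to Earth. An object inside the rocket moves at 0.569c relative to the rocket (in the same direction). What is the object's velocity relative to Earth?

u = (u' + v)/(1 + u'v/c²)
Numerator: 0.569 + 0.859 = 1.428
Denominator: 1 + 0.488771 = 1.488771
u = 1.428/1.488771 = 0.9592c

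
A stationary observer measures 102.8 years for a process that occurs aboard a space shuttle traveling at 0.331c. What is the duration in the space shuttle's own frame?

Dilated time Δt = 102.8 years
γ = 1/√(1 - 0.331²) = 1.0597
Δt₀ = Δt/γ = 102.8/1.0597 = 97.01 years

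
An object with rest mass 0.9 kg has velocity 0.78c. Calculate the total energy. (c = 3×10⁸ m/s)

γ = 1/√(1 - 0.78²) = 1.598
mc² = 0.9 × (3×10⁸)² = 8.100×10¹⁶ J
E = γmc² = 1.598 × 8.100×10¹⁶ = 1.294×10¹⁷ J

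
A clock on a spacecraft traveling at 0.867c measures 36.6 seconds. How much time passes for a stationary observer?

Proper time Δt₀ = 36.6 seconds
γ = 1/√(1 - 0.867²) = 2.0068
Δt = γΔt₀ = 2.0068 × 36.6 = 73.45 seconds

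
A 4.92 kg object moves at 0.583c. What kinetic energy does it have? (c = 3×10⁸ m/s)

γ = 1/√(1 - 0.583²) = 1.2308
γ - 1 = 0.2308
KE = (γ-1)mc² = 0.2308 × 4.92 × (3×10⁸)² = 1.022×10¹⁷ J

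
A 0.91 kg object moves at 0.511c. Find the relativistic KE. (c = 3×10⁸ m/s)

γ = 1/√(1 - 0.511²) = 1.1634
γ - 1 = 0.1634
KE = (γ-1)mc² = 0.1634 × 0.91 × (3×10⁸)² = 1.338×10¹⁶ J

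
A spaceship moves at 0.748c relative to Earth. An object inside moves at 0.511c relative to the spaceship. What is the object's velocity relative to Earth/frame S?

u = (u' + v)/(1 + u'v/c²)
Numerator: 0.511 + 0.748 = 1.259
Denominator: 1 + 0.382228 = 1.382228
u = 1.259/1.382228 = 0.9108c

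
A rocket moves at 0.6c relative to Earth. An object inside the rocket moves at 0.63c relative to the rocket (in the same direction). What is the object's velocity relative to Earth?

u = (u' + v)/(1 + u'v/c²)
Numerator: 0.63 + 0.6 = 1.23
Denominator: 1 + 0.378 = 1.378
u = 1.23/1.378 = 0.8926c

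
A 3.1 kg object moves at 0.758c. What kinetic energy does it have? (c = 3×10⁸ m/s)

γ = 1/√(1 - 0.758²) = 1.5331
γ - 1 = 0.5331
KE = (γ-1)mc² = 0.5331 × 3.1 × (3×10⁸)² = 1.487×10¹⁷ J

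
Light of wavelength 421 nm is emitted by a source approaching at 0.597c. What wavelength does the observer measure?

β = 0.597
Wavelength Doppler factor = √(0.403/1.597) = √(0.2523) = 0.5023
λ_obs = 421 × 0.5023 = 211.5 nm (blueshift)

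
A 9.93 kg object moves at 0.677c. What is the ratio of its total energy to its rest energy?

E = γmc², E₀ = mc²
E/E₀ = γ = 1/√(1 - 0.677²) = 1.359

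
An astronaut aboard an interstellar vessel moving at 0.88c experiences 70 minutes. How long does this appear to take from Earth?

Proper time Δt₀ = 70 minutes
γ = 1/√(1 - 0.88²) = 2.105
Δt = γΔt₀ = 2.105 × 70 = 147.4 minutes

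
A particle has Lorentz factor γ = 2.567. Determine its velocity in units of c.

From γ = 1/√(1 - v²/c²):
1/γ² = 1/2.567² = 0.1518
v²/c² = 1 - 0.1518 = 0.8482
v/c = √(0.8482) = 0.9210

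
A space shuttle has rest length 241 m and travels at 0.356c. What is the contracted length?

Proper length L₀ = 241 m
γ = 1/√(1 - 0.356²) = 1.070
L = L₀/γ = 241/1.070 = 225.2 m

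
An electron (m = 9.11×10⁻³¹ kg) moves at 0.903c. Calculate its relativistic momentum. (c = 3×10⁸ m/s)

γ = 1/√(1 - 0.903²) = 2.3275
v = 0.903 × 3×10⁸ = 2.709×10⁸ m/s
p = γmv = 2.3275 × 9.11×10⁻³¹ × 2.709×10⁸ = 5.744×10⁻²² kg·m/s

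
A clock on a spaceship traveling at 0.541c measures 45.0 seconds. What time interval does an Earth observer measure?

Proper time Δt₀ = 45.0 seconds
γ = 1/√(1 - 0.541²) = 1.189
Δt = γΔt₀ = 1.189 × 45.0 = 53.51 seconds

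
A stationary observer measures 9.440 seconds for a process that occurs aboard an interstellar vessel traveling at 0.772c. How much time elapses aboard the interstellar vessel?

Dilated time Δt = 9.440 seconds
γ = 1/√(1 - 0.772²) = 1.5733
Δt₀ = Δt/γ = 9.440/1.5733 = 6.000 seconds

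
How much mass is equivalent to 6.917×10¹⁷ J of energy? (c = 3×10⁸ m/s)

From E = mc², we get m = E/c²
c² = (3×10⁸)² = 9×10¹⁶ m²/s²
m = 6.917×10¹⁷ / 9×10¹⁶ = 7.686 kg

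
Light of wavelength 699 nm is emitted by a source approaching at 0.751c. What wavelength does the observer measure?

β = 0.751
Wavelength Doppler factor = √(0.249/1.751) = √(0.1422) = 0.3771
λ_obs = 699 × 0.3771 = 263.6 nm (blueshift)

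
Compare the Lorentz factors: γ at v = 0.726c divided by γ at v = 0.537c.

γ₁ = 1/√(1 - 0.726²) = 1.454
γ₂ = 1/√(1 - 0.537²) = 1.185
γ₁/γ₂ = 1.454/1.185 = 1.227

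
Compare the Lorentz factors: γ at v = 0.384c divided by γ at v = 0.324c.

γ₁ = 1/√(1 - 0.384²) = 1.083
γ₂ = 1/√(1 - 0.324²) = 1.057
γ₁/γ₂ = 1.083/1.057 = 1.025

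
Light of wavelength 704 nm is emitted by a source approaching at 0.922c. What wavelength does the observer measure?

β = 0.922
Wavelength Doppler factor = √(0.078/1.922) = √(0.040583) = 0.20145
λ_obs = 704 × 0.20145 = 141.8 nm (blueshift)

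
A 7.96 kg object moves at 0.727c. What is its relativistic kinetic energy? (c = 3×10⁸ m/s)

γ = 1/√(1 - 0.727²) = 1.45637
γ - 1 = 0.45637
KE = (γ-1)mc² = 0.45637 × 7.96 × (3×10⁸)² = 3.269×10¹⁷ J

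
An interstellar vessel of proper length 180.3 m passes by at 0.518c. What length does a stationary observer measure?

Proper length L₀ = 180.3 m
γ = 1/√(1 - 0.518²) = 1.169
L = L₀/γ = 180.3/1.169 = 154.2 m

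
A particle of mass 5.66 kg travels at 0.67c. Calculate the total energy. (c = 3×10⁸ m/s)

γ = 1/√(1 - 0.67²) = 1.347
mc² = 5.66 × (3×10⁸)² = 5.094×10¹⁷ J
E = γmc² = 1.347 × 5.094×10¹⁷ = 6.862×10¹⁷ J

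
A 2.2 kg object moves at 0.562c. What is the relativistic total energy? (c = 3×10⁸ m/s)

γ = 1/√(1 - 0.562²) = 1.209
mc² = 2.2 × (3×10⁸)² = 1.980×10¹⁷ J
E = γmc² = 1.209 × 1.980×10¹⁷ = 2.394×10¹⁷ J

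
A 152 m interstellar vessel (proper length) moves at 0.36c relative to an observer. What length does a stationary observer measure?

Proper length L₀ = 152 m
γ = 1/√(1 - 0.36²) = 1.072
L = L₀/γ = 152/1.072 = 141.8 m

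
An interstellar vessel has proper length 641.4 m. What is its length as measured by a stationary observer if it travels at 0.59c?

Proper length L₀ = 641.4 m
γ = 1/√(1 - 0.59²) = 1.2385
L = L₀/γ = 641.4/1.2385 = 517.9 m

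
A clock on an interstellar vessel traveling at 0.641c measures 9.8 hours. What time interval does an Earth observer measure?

Proper time Δt₀ = 9.8 hours
γ = 1/√(1 - 0.641²) = 1.303
Δt = γΔt₀ = 1.303 × 9.8 = 12.77 hours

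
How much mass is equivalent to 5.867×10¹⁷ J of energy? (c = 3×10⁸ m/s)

From E = mc², we get m = E/c²
c² = (3×10⁸)² = 9×10¹⁶ m²/s²
m = 5.867×10¹⁷ / 9×10¹⁶ = 6.519 kg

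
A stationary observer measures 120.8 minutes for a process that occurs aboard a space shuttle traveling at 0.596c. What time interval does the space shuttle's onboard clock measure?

Dilated time Δt = 120.8 minutes
γ = 1/√(1 - 0.596²) = 1.2454
Δt₀ = Δt/γ = 120.8/1.2454 = 97.00 minutes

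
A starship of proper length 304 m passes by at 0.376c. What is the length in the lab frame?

Proper length L₀ = 304 m
γ = 1/√(1 - 0.376²) = 1.079
L = L₀/γ = 304/1.079 = 281.7 m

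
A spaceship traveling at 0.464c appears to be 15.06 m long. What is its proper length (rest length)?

Contracted length L = 15.06 m
γ = 1/√(1 - 0.464²) = 1.129
L₀ = γL = 1.129 × 15.06 = 17.00 m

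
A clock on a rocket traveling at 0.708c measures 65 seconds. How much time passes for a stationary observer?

Proper time Δt₀ = 65 seconds
γ = 1/√(1 - 0.708²) = 1.416
Δt = γΔt₀ = 1.416 × 65 = 92.04 seconds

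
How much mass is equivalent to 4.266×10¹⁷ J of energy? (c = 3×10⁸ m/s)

From E = mc², we get m = E/c²
c² = (3×10⁸)² = 9×10¹⁶ m²/s²
m = 4.266×10¹⁷ / 9×10¹⁶ = 4.740 kg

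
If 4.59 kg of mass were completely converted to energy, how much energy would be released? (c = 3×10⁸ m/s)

Using E = mc²:
c² = (3×10⁸)² = 9×10¹⁶ m²/s²
E = 4.59 × 9×10¹⁶ = 4.131×10¹⁷ J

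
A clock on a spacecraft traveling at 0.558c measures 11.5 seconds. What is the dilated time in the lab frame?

Proper time Δt₀ = 11.5 seconds
γ = 1/√(1 - 0.558²) = 1.205
Δt = γΔt₀ = 1.205 × 11.5 = 13.86 seconds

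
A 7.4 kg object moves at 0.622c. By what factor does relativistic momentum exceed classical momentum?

p_rel = γmv, p_class = mv
Ratio = γ = 1/√(1 - 0.622²) = 1.277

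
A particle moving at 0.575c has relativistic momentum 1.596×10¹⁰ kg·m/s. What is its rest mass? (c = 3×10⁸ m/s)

γ = 1/√(1 - 0.575²) = 1.22226
v = 0.575 × 3×10⁸ = 1.725×10⁸ m/s
m = p/(γv) = 1.596×10¹⁰/(1.22226 × 1.725×10⁸) = 75.70 kg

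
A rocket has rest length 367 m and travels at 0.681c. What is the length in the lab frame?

Proper length L₀ = 367 m
γ = 1/√(1 - 0.681²) = 1.366
L = L₀/γ = 367/1.366 = 268.7 m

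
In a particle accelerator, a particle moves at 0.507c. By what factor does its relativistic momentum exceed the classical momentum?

p_rel = γmv, p_class = mv
Ratio = γ = 1/√(1 - 0.507²)
= 1/√(0.742951) = 1.160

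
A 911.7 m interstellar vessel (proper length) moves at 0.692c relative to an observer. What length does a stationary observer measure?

Proper length L₀ = 911.7 m
γ = 1/√(1 - 0.692²) = 1.3852
L = L₀/γ = 911.7/1.3852 = 658.2 m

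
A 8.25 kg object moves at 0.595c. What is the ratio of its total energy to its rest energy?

E = γmc², E₀ = mc²
E/E₀ = γ = 1/√(1 - 0.595²) = 1.244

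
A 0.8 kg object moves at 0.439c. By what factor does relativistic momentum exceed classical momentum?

p_rel = γmv, p_class = mv
Ratio = γ = 1/√(1 - 0.439²) = 1.113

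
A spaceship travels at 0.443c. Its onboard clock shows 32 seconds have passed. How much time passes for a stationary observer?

Proper time Δt₀ = 32 seconds
γ = 1/√(1 - 0.443²) = 1.1154
Δt = γΔt₀ = 1.1154 × 32 = 35.69 seconds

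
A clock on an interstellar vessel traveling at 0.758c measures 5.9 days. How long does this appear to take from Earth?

Proper time Δt₀ = 5.9 days
γ = 1/√(1 - 0.758²) = 1.53314
Δt = γΔt₀ = 1.53314 × 5.9 = 9.046 days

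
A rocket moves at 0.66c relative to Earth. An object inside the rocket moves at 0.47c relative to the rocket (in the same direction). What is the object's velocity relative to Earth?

u = (u' + v)/(1 + u'v/c²)
Numerator: 0.47 + 0.66 = 1.13
Denominator: 1 + 0.3102 = 1.3102
u = 1.13/1.3102 = 0.8625c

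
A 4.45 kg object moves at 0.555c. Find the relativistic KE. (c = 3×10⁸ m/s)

γ = 1/√(1 - 0.555²) = 1.20214
γ - 1 = 0.20214
KE = (γ-1)mc² = 0.20214 × 4.45 × (3×10⁸)² = 8.096×10¹⁶ J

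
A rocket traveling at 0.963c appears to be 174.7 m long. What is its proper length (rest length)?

Contracted length L = 174.7 m
γ = 1/√(1 - 0.963²) = 3.7106
L₀ = γL = 3.7106 × 174.7 = 648.2 m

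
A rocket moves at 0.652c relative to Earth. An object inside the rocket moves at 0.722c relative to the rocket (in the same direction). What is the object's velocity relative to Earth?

u = (u' + v)/(1 + u'v/c²)
Numerator: 0.722 + 0.652 = 1.374
Denominator: 1 + 0.470744 = 1.470744
u = 1.374/1.470744 = 0.9342c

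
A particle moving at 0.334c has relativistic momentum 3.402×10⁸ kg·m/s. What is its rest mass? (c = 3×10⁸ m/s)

γ = 1/√(1 - 0.334²) = 1.061
v = 0.334 × 3×10⁸ = 1.002×10⁸ m/s
m = p/(γv) = 3.402×10⁸/(1.061 × 1.002×10⁸) = 3.200 kg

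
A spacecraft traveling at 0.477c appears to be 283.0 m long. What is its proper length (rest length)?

Contracted length L = 283.0 m
γ = 1/√(1 - 0.477²) = 1.1378
L₀ = γL = 1.1378 × 283.0 = 322.0 m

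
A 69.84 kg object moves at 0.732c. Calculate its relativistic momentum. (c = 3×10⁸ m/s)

γ = 1/√(1 - 0.732²) = 1.468
v = 0.732 × 3×10⁸ = 2.196×10⁸ m/s
p = γmv = 1.468 × 69.84 × 2.196×10⁸ = 2.251×10¹⁰ kg·m/s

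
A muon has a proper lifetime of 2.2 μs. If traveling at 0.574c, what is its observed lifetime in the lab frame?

Proper lifetime τ₀ = 2.2 μs
γ = 1/√(1 - 0.574²) = 1.2212
τ = γτ₀ = 1.2212 × 2.2 μs = 2.687 μs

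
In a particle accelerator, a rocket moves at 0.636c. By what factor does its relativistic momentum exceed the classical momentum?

p_rel = γmv, p_class = mv
Ratio = γ = 1/√(1 - 0.636²)
= 1/√(0.595504) = 1.296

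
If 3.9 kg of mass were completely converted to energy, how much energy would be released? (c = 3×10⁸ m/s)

Using E = mc²:
c² = (3×10⁸)² = 9×10¹⁶ m²/s²
E = 3.9 × 9×10¹⁶ = 3.510×10¹⁷ J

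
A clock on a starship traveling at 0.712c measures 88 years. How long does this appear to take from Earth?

Proper time Δt₀ = 88 years
γ = 1/√(1 - 0.712²) = 1.424
Δt = γΔt₀ = 1.424 × 88 = 125.3 years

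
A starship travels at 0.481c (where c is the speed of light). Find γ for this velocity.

v/c = 0.481, so (v/c)² = 0.231361
1 - (v/c)² = 0.768639
γ = 1/√(0.768639) = 1.141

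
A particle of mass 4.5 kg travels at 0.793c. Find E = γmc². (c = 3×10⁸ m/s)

γ = 1/√(1 - 0.793²) = 1.6414
mc² = 4.5 × (3×10⁸)² = 4.050×10¹⁷ J
E = γmc² = 1.6414 × 4.050×10¹⁷ = 6.648×10¹⁷ J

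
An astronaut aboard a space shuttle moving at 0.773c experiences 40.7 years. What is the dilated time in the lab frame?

Proper time Δt₀ = 40.7 years
γ = 1/√(1 - 0.773²) = 1.57628
Δt = γΔt₀ = 1.57628 × 40.7 = 64.15 years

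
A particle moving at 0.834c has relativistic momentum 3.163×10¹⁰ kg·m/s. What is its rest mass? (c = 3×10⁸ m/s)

γ = 1/√(1 - 0.834²) = 1.8124
v = 0.834 × 3×10⁸ = 2.502×10⁸ m/s
m = p/(γv) = 3.163×10¹⁰/(1.8124 × 2.502×10⁸) = 69.75 kg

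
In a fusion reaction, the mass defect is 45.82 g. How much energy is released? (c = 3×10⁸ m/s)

Convert mass defect: Δm = 45.82 g = 0.04582 kg
E = Δm·c² = 0.04582 × (3×10⁸)²
= 0.04582 × 9×10¹⁶ = 4.124×10¹⁵ J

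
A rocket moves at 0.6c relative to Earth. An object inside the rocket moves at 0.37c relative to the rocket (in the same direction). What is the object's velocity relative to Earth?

u = (u' + v)/(1 + u'v/c²)
Numerator: 0.37 + 0.6 = 0.97
Denominator: 1 + 0.222 = 1.222
u = 0.97/1.222 = 0.7938c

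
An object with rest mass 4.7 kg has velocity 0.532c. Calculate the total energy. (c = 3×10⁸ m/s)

γ = 1/√(1 - 0.532²) = 1.181
mc² = 4.7 × (3×10⁸)² = 4.230×10¹⁷ J
E = γmc² = 1.181 × 4.230×10¹⁷ = 4.996×10¹⁷ J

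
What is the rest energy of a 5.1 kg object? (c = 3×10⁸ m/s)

c² = (3×10⁸)² = 9.000×10¹⁶ m²/s²
E₀ = mc² = 5.1 × 9.000×10¹⁶ = 4.590×10¹⁷ J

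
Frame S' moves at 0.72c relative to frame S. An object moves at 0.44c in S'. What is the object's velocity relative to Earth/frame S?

u = (u' + v)/(1 + u'v/c²)
Numerator: 0.44 + 0.72 = 1.16
Denominator: 1 + 0.3168 = 1.3168
u = 1.16/1.3168 = 0.8809c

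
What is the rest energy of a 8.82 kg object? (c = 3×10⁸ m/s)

c² = (3×10⁸)² = 9.000×10¹⁶ m²/s²
E₀ = mc² = 8.82 × 9.000×10¹⁶ = 7.938×10¹⁷ J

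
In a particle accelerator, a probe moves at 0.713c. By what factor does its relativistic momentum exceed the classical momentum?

p_rel = γmv, p_class = mv
Ratio = γ = 1/√(1 - 0.713²)
= 1/√(0.491631) = 1.426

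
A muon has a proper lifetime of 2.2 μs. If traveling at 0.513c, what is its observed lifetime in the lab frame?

Proper lifetime τ₀ = 2.2 μs
γ = 1/√(1 - 0.513²) = 1.165
τ = γτ₀ = 1.165 × 2.2 μs = 2.563 μs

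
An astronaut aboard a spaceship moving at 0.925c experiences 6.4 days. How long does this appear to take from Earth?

Proper time Δt₀ = 6.4 days
γ = 1/√(1 - 0.925²) = 2.632
Δt = γΔt₀ = 2.632 × 6.4 = 16.84 days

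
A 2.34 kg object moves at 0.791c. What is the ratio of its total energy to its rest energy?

E = γmc², E₀ = mc²
E/E₀ = γ = 1/√(1 - 0.791²) = 1.634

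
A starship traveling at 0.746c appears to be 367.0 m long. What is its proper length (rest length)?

Contracted length L = 367.0 m
γ = 1/√(1 - 0.746²) = 1.5016
L₀ = γL = 1.5016 × 367.0 = 551.1 m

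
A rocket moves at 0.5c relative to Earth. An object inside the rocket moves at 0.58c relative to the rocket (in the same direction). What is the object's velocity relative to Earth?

u = (u' + v)/(1 + u'v/c²)
Numerator: 0.58 + 0.5 = 1.08
Denominator: 1 + 0.29 = 1.29
u = 1.08/1.29 = 0.8372c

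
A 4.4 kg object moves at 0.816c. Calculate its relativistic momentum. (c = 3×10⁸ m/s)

γ = 1/√(1 - 0.816²) = 1.730
v = 0.816 × 3×10⁸ = 2.448×10⁸ m/s
p = γmv = 1.730 × 4.4 × 2.448×10⁸ = 1.863×10⁹ kg·m/s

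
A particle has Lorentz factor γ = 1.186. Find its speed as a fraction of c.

From γ = 1/√(1 - v²/c²):
1/γ² = 1/1.186² = 0.71094
v²/c² = 1 - 0.71094 = 0.28906
v/c = √(0.28906) = 0.5376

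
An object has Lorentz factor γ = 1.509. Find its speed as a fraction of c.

From γ = 1/√(1 - v²/c²):
1/γ² = 1/1.509² = 0.4392
v²/c² = 1 - 0.4392 = 0.5608
v/c = √(0.5608) = 0.7489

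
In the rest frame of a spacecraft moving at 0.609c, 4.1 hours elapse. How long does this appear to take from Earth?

Proper time Δt₀ = 4.1 hours
γ = 1/√(1 - 0.609²) = 1.2608
Δt = γΔt₀ = 1.2608 × 4.1 = 5.169 hours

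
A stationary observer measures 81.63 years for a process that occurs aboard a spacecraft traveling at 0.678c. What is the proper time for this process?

Dilated time Δt = 81.63 years
γ = 1/√(1 - 0.678²) = 1.3604
Δt₀ = Δt/γ = 81.63/1.3604 = 60.00 years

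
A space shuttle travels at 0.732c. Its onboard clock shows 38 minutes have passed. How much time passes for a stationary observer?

Proper time Δt₀ = 38 minutes
γ = 1/√(1 - 0.732²) = 1.468
Δt = γΔt₀ = 1.468 × 38 = 55.78 minutes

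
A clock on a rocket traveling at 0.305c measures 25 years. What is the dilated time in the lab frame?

Proper time Δt₀ = 25 years
γ = 1/√(1 - 0.305²) = 1.050
Δt = γΔt₀ = 1.050 × 25 = 26.25 years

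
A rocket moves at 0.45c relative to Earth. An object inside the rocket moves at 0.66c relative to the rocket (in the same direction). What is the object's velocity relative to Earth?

u = (u' + v)/(1 + u'v/c²)
Numerator: 0.66 + 0.45 = 1.11
Denominator: 1 + 0.297 = 1.297
u = 1.11/1.297 = 0.8558c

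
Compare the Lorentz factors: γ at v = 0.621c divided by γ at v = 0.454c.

γ₁ = 1/√(1 - 0.621²) = 1.276
γ₂ = 1/√(1 - 0.454²) = 1.122
γ₁/γ₂ = 1.276/1.122 = 1.137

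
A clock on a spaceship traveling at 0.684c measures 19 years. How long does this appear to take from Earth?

Proper time Δt₀ = 19 years
γ = 1/√(1 - 0.684²) = 1.371
Δt = γΔt₀ = 1.371 × 19 = 26.05 years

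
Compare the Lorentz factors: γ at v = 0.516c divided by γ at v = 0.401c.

γ₁ = 1/√(1 - 0.516²) = 1.167
γ₂ = 1/√(1 - 0.401²) = 1.092
γ₁/γ₂ = 1.167/1.092 = 1.069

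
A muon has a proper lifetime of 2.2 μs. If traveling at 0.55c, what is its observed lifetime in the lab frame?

Proper lifetime τ₀ = 2.2 μs
γ = 1/√(1 - 0.55²) = 1.1974
τ = γτ₀ = 1.1974 × 2.2 μs = 2.634 μs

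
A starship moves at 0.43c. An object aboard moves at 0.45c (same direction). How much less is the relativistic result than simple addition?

Classical: u' + v = 0.45 + 0.43 = 0.88c
Relativistic: u = (0.45 + 0.43)/(1 + 0.1935) = 0.88/1.1935 = 0.7373c
Difference: 0.88 - 0.7373 = 0.1427c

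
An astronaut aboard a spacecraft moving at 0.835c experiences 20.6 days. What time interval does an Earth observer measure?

Proper time Δt₀ = 20.6 days
γ = 1/√(1 - 0.835²) = 1.8174
Δt = γΔt₀ = 1.8174 × 20.6 = 37.44 days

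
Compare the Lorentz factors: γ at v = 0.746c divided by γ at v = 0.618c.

γ₁ = 1/√(1 - 0.746²) = 1.502
γ₂ = 1/√(1 - 0.618²) = 1.272
γ₁/γ₂ = 1.502/1.272 = 1.181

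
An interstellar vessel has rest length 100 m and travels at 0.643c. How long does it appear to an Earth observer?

Proper length L₀ = 100 m
γ = 1/√(1 - 0.643²) = 1.3057
L = L₀/γ = 100/1.3057 = 76.59 m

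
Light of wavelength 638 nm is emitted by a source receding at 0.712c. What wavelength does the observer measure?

β = 0.712
Wavelength Doppler factor = √(1.712/0.288) = √(5.9444) = 2.4381
λ_obs = 638 × 2.4381 = 1556 nm (redshift)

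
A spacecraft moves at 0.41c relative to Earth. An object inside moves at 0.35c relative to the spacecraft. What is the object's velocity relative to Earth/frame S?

u = (u' + v)/(1 + u'v/c²)
Numerator: 0.35 + 0.41 = 0.76
Denominator: 1 + 0.1435 = 1.1435
u = 0.76/1.1435 = 0.6646c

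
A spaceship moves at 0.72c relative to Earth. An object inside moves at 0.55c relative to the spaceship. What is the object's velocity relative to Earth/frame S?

u = (u' + v)/(1 + u'v/c²)
Numerator: 0.55 + 0.72 = 1.27
Denominator: 1 + 0.396 = 1.396
u = 1.27/1.396 = 0.9097c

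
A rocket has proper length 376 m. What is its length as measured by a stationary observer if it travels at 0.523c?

Proper length L₀ = 376 m
γ = 1/√(1 - 0.523²) = 1.173
L = L₀/γ = 376/1.173 = 320.5 m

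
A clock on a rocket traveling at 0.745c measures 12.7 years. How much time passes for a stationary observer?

Proper time Δt₀ = 12.7 years
γ = 1/√(1 - 0.745²) = 1.499
Δt = γΔt₀ = 1.499 × 12.7 = 19.04 years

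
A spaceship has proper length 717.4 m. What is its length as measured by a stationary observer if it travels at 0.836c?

Proper length L₀ = 717.4 m
γ = 1/√(1 - 0.836²) = 1.822
L = L₀/γ = 717.4/1.822 = 393.7 m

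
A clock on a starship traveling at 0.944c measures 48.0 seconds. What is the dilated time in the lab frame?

Proper time Δt₀ = 48.0 seconds
γ = 1/√(1 - 0.944²) = 3.031
Δt = γΔt₀ = 3.031 × 48.0 = 145.5 seconds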